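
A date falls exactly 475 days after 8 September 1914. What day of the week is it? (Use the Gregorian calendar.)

First find the weekday of Sep 8, 1914. Doomsday rule: the anchor day for the 1900s is Wednesday. For year 14: 14÷12 = 1 r 2, and 2÷4 = 0, so 1+2+0 = 3.
Wednesday + 3 ≡ Saturday — that's 1914's doomsday.
In September the doomsday date is Sep 5.
Sep 8 is 3 days after Sep 5; 3 mod 7 = 3, so Saturday + 3 = Tuesday.
475 mod 7 = 6, so 475 days after a Tuesday is Tuesday + 6 = Monday.

Monday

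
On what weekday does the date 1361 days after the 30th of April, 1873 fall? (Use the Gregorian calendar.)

Saturday

Apr 30, 1873 is a Wednesday.
1361 mod 7 = 3, so 1361 days after a Wednesday is Wednesday + 3 = Saturday.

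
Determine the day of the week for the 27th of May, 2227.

Sunday

January 1, 2227 is a Monday.
Jan 1, 2227 → Feb 1, 2227: 31 days (January has 31).
Feb 1, 2227 → Mar 1, 2227: 28 days (February has 28).
Mar 1, 2227 → Apr 1, 2227: 31 days (March has 31).
Apr 1, 2227 → May 1, 2227: 30 days (April has 30).
May 1, 2227 → May 27, 2227: 26 days.
Total: 146 days.
146 mod 7 = 6, so Monday + 6 = Sunday.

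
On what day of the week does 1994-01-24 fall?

Monday

Doomsday rule: the anchor day for the 1900s is Wednesday. For year 94: 94÷12 = 7 r 10, and 10÷4 = 2, so 7+10+2 = 19.
Wednesday + 19 ≡ Monday — that's 1994's doomsday.
In January the doomsday date is Jan 3 (1994 is not a leap year).
Jan 24 is 21 days after Jan 3; 21 mod 7 = 0, so Monday + 0 = Monday.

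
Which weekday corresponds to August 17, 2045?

Thursday

Doomsday rule: the anchor day for the 2000s is Tuesday. For year 45: 45÷12 = 3 r 9, and 9÷4 = 2, so 3+9+2 = 14.
Tuesday + 14 ≡ Tuesday — that's 2045's doomsday.
In August the doomsday date is Aug 8.
Aug 17 is 9 days after Aug 8; 9 mod 7 = 2, so Tuesday + 2 = Thursday.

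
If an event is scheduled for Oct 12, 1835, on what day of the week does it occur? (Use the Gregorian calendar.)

Doomsday rule: the anchor day for the 1800s is Friday. For year 35: 35÷12 = 2 r 11, and 11÷4 = 2, so 2+11+2 = 15.
Friday + 15 ≡ Saturday — that's 1835's doomsday.
In October the doomsday date is Oct 10.
Oct 12 is 2 days after Oct 10; 2 mod 7 = 2, so Saturday + 2 = Monday.

Monday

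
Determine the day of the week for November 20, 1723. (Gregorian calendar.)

Saturday

Doomsday rule: the anchor day for the 1700s is Sunday. For year 23: 23÷12 = 1 r 11, and 11÷4 = 2, so 1+11+2 = 14.
Sunday + 14 ≡ Sunday — that's 1723's doomsday.
In November the doomsday date is Nov 7.
Nov 20 is 13 days after Nov 7; 13 mod 7 = 6, so Sunday + 6 = Saturday.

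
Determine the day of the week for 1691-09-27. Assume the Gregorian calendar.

Doomsday rule: the anchor day for the 1600s is Tuesday. For year 91: 91÷12 = 7 r 7, and 7÷4 = 1, so 7+7+1 = 15.
Tuesday + 15 ≡ Wednesday — that's 1691's doomsday.
In September the doomsday date is Sep 5.
Sep 27 is 22 days after Sep 5; 22 mod 7 = 1, so Wednesday + 1 = Thursday.

Thursday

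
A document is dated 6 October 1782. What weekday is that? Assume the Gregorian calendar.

Sunday

Doomsday rule: the anchor day for the 1700s is Sunday. For year 82: 82÷12 = 6 r 10, and 10÷4 = 2, so 6+10+2 = 18.
Sunday + 18 ≡ Thursday — that's 1782's doomsday.
In October the doomsday date is Oct 10.
Oct 6 is 4 days before Oct 10; 4 mod 7 = 4, so Thursday − 4 = Sunday.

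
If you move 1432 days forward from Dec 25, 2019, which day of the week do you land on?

Sunday

Dec 25, 2019 is a Wednesday.
1432 mod 7 = 4, so 1432 days after a Wednesday is Wednesday + 4 = Sunday.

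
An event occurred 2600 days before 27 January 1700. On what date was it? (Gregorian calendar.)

December 14, 1692

−365 (one year) → Jan 27, 1699 (2235 left).
−365 (one year) → Jan 27, 1698 (1870 left).
−365 (one year) → Jan 27, 1697 (1505 left).
−366 (one year; includes Feb 29, 1696) → Jan 27, 1696 (1139 left).
−365 (one year) → Jan 27, 1695 (774 left).
−365 (one year) → Jan 27, 1694 (409 left).
−365 (one year) → Jan 27, 1693 (44 left).
−27 → Dec 31, 1692 (end of Dec, 31 days; 17 left).
−17 → Dec 14, 1692.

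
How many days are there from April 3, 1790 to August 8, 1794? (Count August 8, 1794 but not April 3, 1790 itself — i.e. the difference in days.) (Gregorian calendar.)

Apr 3, 1790 → Apr 3, 1791: 365 days.
Apr 3, 1791 → Apr 3, 1792: 366 days (Feb 29, 1792 is in that span).
Apr 3, 1792 → Apr 3, 1793: 365 days.
Apr 3, 1793 → Apr 3, 1794: 365 days.
Apr 3, 1794 → May 3, 1794: 30 days (April has 30).
May 3, 1794 → Jun 3, 1794: 31 days (May has 31).
Jun 3, 1794 → Jul 3, 1794: 30 days (June has 30).
Jul 3, 1794 → Aug 3, 1794: 31 days (July has 31).
Aug 3, 1794 → Aug 8, 1794: 5 days.
Total: 1588 days.

1588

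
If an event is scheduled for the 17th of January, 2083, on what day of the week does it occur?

Doomsday rule: the anchor day for the 2000s is Tuesday. For year 83: 83÷12 = 6 r 11, and 11÷4 = 2, so 6+11+2 = 19.
Tuesday + 19 ≡ Sunday — that's 2083's doomsday.
In January the doomsday date is Jan 3 (2083 is not a leap year).
Jan 17 is 14 days after Jan 3; 14 mod 7 = 0, so Sunday + 0 = Sunday.

Sunday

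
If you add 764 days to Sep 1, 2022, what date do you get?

October 4, 2024

+365 (one year) → Sep 1, 2023 (399 left).
Sep has 30 days: +30 → Oct 1, 2023 (369 left).
Oct has 31 days: +31 → Nov 1, 2023 (338 left).
Nov has 30 days: +30 → Dec 1, 2023 (308 left).
Dec has 31 days: +31 → Jan 1, 2024 (277 left).
Jan has 31 days: +31 → Feb 1, 2024 (246 left).
Feb has 29 days: +29 → Mar 1, 2024 (217 left).
Mar has 31 days: +31 → Apr 1, 2024 (186 left).
Apr has 30 days: +30 → May 1, 2024 (156 left).
May has 31 days: +31 → Jun 1, 2024 (125 left).
Jun has 30 days: +30 → Jul 1, 2024 (95 left).
Jul has 31 days: +31 → Aug 1, 2024 (64 left).
Aug has 31 days: +31 → Sep 1, 2024 (33 left).
Sep has 30 days: +30 → Oct 1, 2024 (3 left).
+3 → Oct 4, 2024.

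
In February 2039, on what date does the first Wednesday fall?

February 2, 2039

February 1, 2039 is a Tuesday.
The first Wednesday is therefore February 2 (1 days later).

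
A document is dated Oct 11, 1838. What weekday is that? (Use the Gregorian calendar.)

Doomsday rule: the anchor day for the 1800s is Friday. For year 38: 38÷12 = 3 r 2, and 2÷4 = 0, so 3+2+0 = 5.
Friday + 5 ≡ Wednesday — that's 1838's doomsday.
In October the doomsday date is Oct 10.
Oct 11 is 1 day after Oct 10; 1 mod 7 = 1, so Wednesday + 1 = Thursday.

Thursday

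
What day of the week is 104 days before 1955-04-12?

Wednesday

Apr 12, 1955 is a Tuesday.
104 mod 7 = 6, so 104 days before a Tuesday is Tuesday − 6 = Wednesday.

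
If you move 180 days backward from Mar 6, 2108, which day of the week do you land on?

First find the weekday of Mar 6, 2108. Doomsday rule: the anchor day for the 2100s is Sunday. For year 08: 8÷12 = 0 r 8, and 8÷4 = 2, so 0+8+2 = 10.
Sunday + 10 ≡ Wednesday — that's 2108's doomsday.
In March the doomsday date is Mar 14.
Mar 6 is 8 days before Mar 14; 8 mod 7 = 1, so Wednesday − 1 = Tuesday.
180 mod 7 = 5, so 180 days before a Tuesday is Tuesday − 5 = Thursday.

Thursday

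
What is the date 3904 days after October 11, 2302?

June 19, 2313

+365 (one year) → Oct 11, 2303 (3539 left).
+366 (one year; includes Feb 29, 2304) → Oct 11, 2304 (3173 left).
+365 (one year) → Oct 11, 2305 (2808 left).
+365 (one year) → Oct 11, 2306 (2443 left).
+365 (one year) → Oct 11, 2307 (2078 left).
+366 (one year; includes Feb 29, 2308) → Oct 11, 2308 (1712 left).
+365 (one year) → Oct 11, 2309 (1347 left).
+365 (one year) → Oct 11, 2310 (982 left).
+365 (one year) → Oct 11, 2311 (617 left).
+366 (one year; includes Feb 29, 2312) → Oct 11, 2312 (251 left).
Oct has 31 days: +21 → Nov 1, 2312 (230 left).
Nov has 30 days: +30 → Dec 1, 2312 (200 left).
Dec has 31 days: +31 → Jan 1, 2313 (169 left).
Jan has 31 days: +31 → Feb 1, 2313 (138 left).
Feb has 28 days: +28 → Mar 1, 2313 (110 left).
Mar has 31 days: +31 → Apr 1, 2313 (79 left).
Apr has 30 days: +30 → May 1, 2313 (49 left).
May has 31 days: +31 → Jun 1, 2313 (18 left).
+18 → Jun 19, 2313.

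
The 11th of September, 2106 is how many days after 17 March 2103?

1274

Mar 17, 2103 → Mar 17, 2104: 366 days (Feb 29, 2104 is in that span).
Mar 17, 2104 → Mar 17, 2105: 365 days.
Mar 17, 2105 → Mar 17, 2106: 365 days.
Mar 17, 2106 → Apr 17, 2106: 31 days (March has 31).
Apr 17, 2106 → May 17, 2106: 30 days (April has 30).
May 17, 2106 → Jun 17, 2106: 31 days (May has 31).
Jun 17, 2106 → Jul 17, 2106: 30 days (June has 30).
Jul 17, 2106 → Aug 17, 2106: 31 days (July has 31).
Aug 17, 2106 → Sep 11, 2106: 25 days.
Total: 1274 days.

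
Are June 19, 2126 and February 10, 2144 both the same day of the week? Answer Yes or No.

From Jun 19, 2126 to Feb 10, 2144 is 6445 days.
6445 mod 7 = 5, so they are different weekdays.
(Jun 19, 2126 is a Wednesday; Feb 10, 2144 is a Monday.)

No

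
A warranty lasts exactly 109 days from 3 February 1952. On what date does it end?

May 22, 1952

Feb has 29 days: +27 → Mar 1, 1952 (82 left).
Mar has 31 days: +31 → Apr 1, 1952 (51 left).
Apr has 30 days: +30 → May 1, 1952 (21 left).
+21 → May 22, 1952.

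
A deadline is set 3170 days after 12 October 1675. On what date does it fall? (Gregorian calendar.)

June 16, 1684

+366 (one year; includes Feb 29, 1676) → Oct 12, 1676 (2804 left).
+365 (one year) → Oct 12, 1677 (2439 left).
+365 (one year) → Oct 12, 1678 (2074 left).
+365 (one year) → Oct 12, 1679 (1709 left).
+366 (one year; includes Feb 29, 1680) → Oct 12, 1680 (1343 left).
+365 (one year) → Oct 12, 1681 (978 left).
+365 (one year) → Oct 12, 1682 (613 left).
+365 (one year) → Oct 12, 1683 (248 left).
Oct has 31 days: +20 → Nov 1, 1683 (228 left).
Nov has 30 days: +30 → Dec 1, 1683 (198 left).
Dec has 31 days: +31 → Jan 1, 1684 (167 left).
Jan has 31 days: +31 → Feb 1, 1684 (136 left).
Feb has 29 days: +29 → Mar 1, 1684 (107 left).
Mar has 31 days: +31 → Apr 1, 1684 (76 left).
Apr has 30 days: +30 → May 1, 1684 (46 left).
May has 31 days: +31 → Jun 1, 1684 (15 left).
+15 → Jun 16, 1684.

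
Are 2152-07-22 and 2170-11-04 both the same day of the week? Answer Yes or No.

No

From Jul 22, 2152 to Nov 4, 2170 is 6679 days.
6679 mod 7 = 1, so they are different weekdays.
(Jul 22, 2152 is a Saturday; Nov 4, 2170 is a Sunday.)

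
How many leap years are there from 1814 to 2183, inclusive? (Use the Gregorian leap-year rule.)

90

Multiples of 4 in [1814,2183]: 92.
Of those, multiples of 100: 3 (not leap unless ÷400).
Multiples of 400: 1.
Leap years = 92 − 3 + 1 = 90.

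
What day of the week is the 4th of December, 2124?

Doomsday rule: the anchor day for the 2100s is Sunday. For year 24: 24÷12 = 2 r 0, and 0÷4 = 0, so 2+0+0 = 2.
Sunday + 2 ≡ Tuesday — that's 2124's doomsday.
In December the doomsday date is Dec 12.
Dec 4 is 8 days before Dec 12; 8 mod 7 = 1, so Tuesday − 1 = Monday.

Monday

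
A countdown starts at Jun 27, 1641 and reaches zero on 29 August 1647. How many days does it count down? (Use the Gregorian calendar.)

Jun 27, 1641 → Jun 27, 1642: 365 days.
Jun 27, 1642 → Jun 27, 1643: 365 days.
Jun 27, 1643 → Jun 27, 1644: 366 days (Feb 29, 1644 is in that span).
Jun 27, 1644 → Jun 27, 1645: 365 days.
Jun 27, 1645 → Jun 27, 1646: 365 days.
Jun 27, 1646 → Jun 27, 1647: 365 days.
Jun 27, 1647 → Jul 27, 1647: 30 days (June has 30).
Jul 27, 1647 → Aug 27, 1647: 31 days (July has 31).
Aug 27, 1647 → Aug 29, 1647: 2 days.
Total: 2254 days.

2254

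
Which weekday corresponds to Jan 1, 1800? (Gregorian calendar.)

Wednesday

Doomsday rule: the anchor day for the 1800s is Friday. For year 00: 0÷12 = 0 r 0, and 0÷4 = 0, so 0+0+0 = 0.
Friday + 0 ≡ Friday — that's 1800's doomsday.
In January the doomsday date is Jan 3 (1800 is not a leap year (divisible by 100 but not 400)).
Jan 1 is 2 days before Jan 3; 2 mod 7 = 2, so Friday − 2 = Wednesday.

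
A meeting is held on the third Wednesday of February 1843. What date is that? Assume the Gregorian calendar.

February 1, 1843 is a Wednesday.
The first Wednesday is therefore February 1 (same day).
The third Wednesday is 1 + 2×7 = February 15.

February 15, 1843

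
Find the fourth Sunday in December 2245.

December 28, 2245

December 1, 2245 is a Monday.
The first Sunday is therefore December 7 (6 days later).
The fourth Sunday is 7 + 3×7 = December 28.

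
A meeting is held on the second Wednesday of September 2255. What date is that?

September 12, 2255

September 1, 2255 is a Saturday.
The first Wednesday is therefore September 5 (4 days later).
The second Wednesday is 5 + 1×7 = September 12.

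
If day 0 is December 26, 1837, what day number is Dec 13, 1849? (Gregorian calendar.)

4370

Dec 26, 1837 → Dec 26, 1838: 365 days.
Dec 26, 1838 → Dec 26, 1839: 365 days.
Dec 26, 1839 → Dec 26, 1840: 366 days (Feb 29, 1840 is in that span).
Dec 26, 1840 → Dec 26, 1841: 365 days.
Dec 26, 1841 → Dec 26, 1842: 365 days.
Dec 26, 1842 → Dec 26, 1843: 365 days.
Dec 26, 1843 → Dec 26, 1844: 366 days (Feb 29, 1844 is in that span).
Dec 26, 1844 → Dec 26, 1845: 365 days.
Dec 26, 1845 → Dec 26, 1846: 365 days.
Dec 26, 1846 → Dec 26, 1847: 365 days.
Dec 26, 1847 → Dec 26, 1848: 366 days (Feb 29, 1848 is in that span).
Dec 26, 1848 → Jan 26, 1849: 31 days (December has 31).
Jan 26, 1849 → Feb 26, 1849: 31 days (January has 31).
Feb 26, 1849 → Mar 26, 1849: 28 days (February has 28).
Mar 26, 1849 → Apr 26, 1849: 31 days (March has 31).
Apr 26, 1849 → May 26, 1849: 30 days (April has 30).
May 26, 1849 → Jun 26, 1849: 31 days (May has 31).
Jun 26, 1849 → Jul 26, 1849: 30 days (June has 30).
Jul 26, 1849 → Aug 26, 1849: 31 days (July has 31).
Aug 26, 1849 → Sep 26, 1849: 31 days (August has 31).
Sep 26, 1849 → Oct 26, 1849: 30 days (September has 30).
Oct 26, 1849 → Nov 26, 1849: 31 days (October has 31).
Nov 26, 1849 → Dec 13, 1849: 17 days.
Total: 4370 days.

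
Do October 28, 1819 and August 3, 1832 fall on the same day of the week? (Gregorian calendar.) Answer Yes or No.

No

From Oct 28, 1819 to Aug 3, 1832 is 4663 days.
4663 mod 7 = 1, so they are different weekdays.
(Oct 28, 1819 is a Thursday; Aug 3, 1832 is a Friday.)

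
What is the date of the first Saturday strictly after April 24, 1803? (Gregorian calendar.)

Apr 24, 1803 is a Sunday.
From Sunday to the next Saturday is 6 days.
Apr 24, 1803 + 6 = Apr 30, 1803.

April 30, 1803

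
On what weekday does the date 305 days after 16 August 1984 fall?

Monday

Aug 16, 1984 is a Thursday.
305 mod 7 = 4, so 305 days after a Thursday is Thursday + 4 = Monday.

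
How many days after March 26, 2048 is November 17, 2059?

4253

Mar 26, 2048 → Mar 26, 2049: 365 days.
Mar 26, 2049 → Mar 26, 2050: 365 days.
Mar 26, 2050 → Mar 26, 2051: 365 days.
Mar 26, 2051 → Mar 26, 2052: 366 days (Feb 29, 2052 is in that span).
Mar 26, 2052 → Mar 26, 2053: 365 days.
Mar 26, 2053 → Mar 26, 2054: 365 days.
Mar 26, 2054 → Mar 26, 2055: 365 days.
Mar 26, 2055 → Mar 26, 2056: 366 days (Feb 29, 2056 is in that span).
Mar 26, 2056 → Mar 26, 2057: 365 days.
Mar 26, 2057 → Mar 26, 2058: 365 days.
Mar 26, 2058 → Mar 26, 2059: 365 days.
Mar 26, 2059 → Apr 26, 2059: 31 days (March has 31).
Apr 26, 2059 → May 26, 2059: 30 days (April has 30).
May 26, 2059 → Jun 26, 2059: 31 days (May has 31).
Jun 26, 2059 → Jul 26, 2059: 30 days (June has 30).
Jul 26, 2059 → Aug 26, 2059: 31 days (July has 31).
Aug 26, 2059 → Sep 26, 2059: 31 days (August has 31).
Sep 26, 2059 → Oct 26, 2059: 30 days (September has 30).
Oct 26, 2059 → Nov 17, 2059: 22 days.
Total: 4253 days.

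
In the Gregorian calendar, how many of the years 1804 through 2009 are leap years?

51

Multiples of 4 in [1804,2009]: 52.
Of those, multiples of 100: 2 (not leap unless ÷400).
Multiples of 400: 1.
Leap years = 52 − 2 + 1 = 51.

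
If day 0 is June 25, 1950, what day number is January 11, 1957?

Jun 25, 1950 → Jun 25, 1951: 365 days.
Jun 25, 1951 → Jun 25, 1952: 366 days (Feb 29, 1952 is in that span).
Jun 25, 1952 → Jun 25, 1953: 365 days.
Jun 25, 1953 → Jun 25, 1954: 365 days.
Jun 25, 1954 → Jun 25, 1955: 365 days.
Jun 25, 1955 → Jun 25, 1956: 366 days (Feb 29, 1956 is in that span).
Jun 25, 1956 → Jul 25, 1956: 30 days (June has 30).
Jul 25, 1956 → Aug 25, 1956: 31 days (July has 31).
Aug 25, 1956 → Sep 25, 1956: 31 days (August has 31).
Sep 25, 1956 → Oct 25, 1956: 30 days (September has 30).
Oct 25, 1956 → Nov 25, 1956: 31 days (October has 31).
Nov 25, 1956 → Dec 25, 1956: 30 days (November has 30).
Dec 25, 1956 → Jan 11, 1957: 17 days.
Total: 2392 days.

2392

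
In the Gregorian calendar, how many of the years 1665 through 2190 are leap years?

Multiples of 4 in [1665,2190]: 131.
Of those, multiples of 100: 5 (not leap unless ÷400).
Multiples of 400: 1.
Leap years = 131 − 5 + 1 = 127.

127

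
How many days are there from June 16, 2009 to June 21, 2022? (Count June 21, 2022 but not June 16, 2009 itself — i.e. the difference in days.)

4753

Jun 16, 2009 → Jun 16, 2010: 365 days.
Jun 16, 2010 → Jun 16, 2011: 365 days.
Jun 16, 2011 → Jun 16, 2012: 366 days (Feb 29, 2012 is in that span).
Jun 16, 2012 → Jun 16, 2013: 365 days.
Jun 16, 2013 → Jun 16, 2014: 365 days.
Jun 16, 2014 → Jun 16, 2015: 365 days.
Jun 16, 2015 → Jun 16, 2016: 366 days (Feb 29, 2016 is in that span).
Jun 16, 2016 → Jun 16, 2017: 365 days.
Jun 16, 2017 → Jun 16, 2018: 365 days.
Jun 16, 2018 → Jun 16, 2019: 365 days.
Jun 16, 2019 → Jun 16, 2020: 366 days (Feb 29, 2020 is in that span).
Jun 16, 2020 → Jun 16, 2021: 365 days.
Jun 16, 2021 → Jul 16, 2021: 30 days (June has 30).
Jul 16, 2021 → Aug 16, 2021: 31 days (July has 31).
Aug 16, 2021 → Sep 16, 2021: 31 days (August has 31).
Sep 16, 2021 → Oct 16, 2021: 30 days (September has 30).
Oct 16, 2021 → Nov 16, 2021: 31 days (October has 31).
Nov 16, 2021 → Dec 16, 2021: 30 days (November has 30).
Dec 16, 2021 → Jan 16, 2022: 31 days (December has 31).
Jan 16, 2022 → Feb 16, 2022: 31 days (January has 31).
Feb 16, 2022 → Mar 16, 2022: 28 days (February has 28).
Mar 16, 2022 → Apr 16, 2022: 31 days (March has 31).
Apr 16, 2022 → May 16, 2022: 30 days (April has 30).
May 16, 2022 → Jun 16, 2022: 31 days (May has 31).
Jun 16, 2022 → Jun 21, 2022: 5 days.
Total: 4753 days.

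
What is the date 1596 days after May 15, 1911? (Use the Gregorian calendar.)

+366 (one year; includes Feb 29, 1912) → May 15, 1912 (1230 left).
+365 (one year) → May 15, 1913 (865 left).
+365 (one year) → May 15, 1914 (500 left).
+365 (one year) → May 15, 1915 (135 left).
May has 31 days: +17 → Jun 1, 1915 (118 left).
Jun has 30 days: +30 → Jul 1, 1915 (88 left).
Jul has 31 days: +31 → Aug 1, 1915 (57 left).
Aug has 31 days: +31 → Sep 1, 1915 (26 left).
+26 → Sep 27, 1915.

September 27, 1915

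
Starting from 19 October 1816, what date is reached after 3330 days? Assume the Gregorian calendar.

+365 (one year) → Oct 19, 1817 (2965 left).
+365 (one year) → Oct 19, 1818 (2600 left).
+365 (one year) → Oct 19, 1819 (2235 left).
+366 (one year; includes Feb 29, 1820) → Oct 19, 1820 (1869 left).
+365 (one year) → Oct 19, 1821 (1504 left).
+365 (one year) → Oct 19, 1822 (1139 left).
+365 (one year) → Oct 19, 1823 (774 left).
+366 (one year; includes Feb 29, 1824) → Oct 19, 1824 (408 left).
+365 (one year) → Oct 19, 1825 (43 left).
Oct has 31 days: +13 → Nov 1, 1825 (30 left).
Nov has 30 days: +30 → Dec 1, 1825 (0 left).

December 1, 1825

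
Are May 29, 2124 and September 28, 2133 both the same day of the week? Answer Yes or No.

From May 29, 2124 to Sep 28, 2133 is 3409 days.
3409 mod 7 = 0, so they are the same weekday.
(May 29, 2124 is a Monday; Sep 28, 2133 is a Monday.)

Yes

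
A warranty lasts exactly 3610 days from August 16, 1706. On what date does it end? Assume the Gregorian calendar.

+365 (one year) → Aug 16, 1707 (3245 left).
+366 (one year; includes Feb 29, 1708) → Aug 16, 1708 (2879 left).
+365 (one year) → Aug 16, 1709 (2514 left).
+365 (one year) → Aug 16, 1710 (2149 left).
+365 (one year) → Aug 16, 1711 (1784 left).
+366 (one year; includes Feb 29, 1712) → Aug 16, 1712 (1418 left).
+365 (one year) → Aug 16, 1713 (1053 left).
+365 (one year) → Aug 16, 1714 (688 left).
+365 (one year) → Aug 16, 1715 (323 left).
Aug has 31 days: +16 → Sep 1, 1715 (307 left).
Sep has 30 days: +30 → Oct 1, 1715 (277 left).
Oct has 31 days: +31 → Nov 1, 1715 (246 left).
Nov has 30 days: +30 → Dec 1, 1715 (216 left).
Dec has 31 days: +31 → Jan 1, 1716 (185 left).
Jan has 31 days: +31 → Feb 1, 1716 (154 left).
Feb has 29 days: +29 → Mar 1, 1716 (125 left).
Mar has 31 days: +31 → Apr 1, 1716 (94 left).
Apr has 30 days: +30 → May 1, 1716 (64 left).
May has 31 days: +31 → Jun 1, 1716 (33 left).
Jun has 30 days: +30 → Jul 1, 1716 (3 left).
+3 → Jul 4, 1716.

July 4, 1716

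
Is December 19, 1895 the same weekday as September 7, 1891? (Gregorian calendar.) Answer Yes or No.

No

From Sep 7, 1891 to Dec 19, 1895 is 1564 days.
1564 mod 7 = 3, so they are different weekdays.
(Sep 7, 1891 is a Monday; Dec 19, 1895 is a Thursday.)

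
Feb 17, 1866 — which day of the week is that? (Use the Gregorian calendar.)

Saturday

Doomsday rule: the anchor day for the 1800s is Friday. For year 66: 66÷12 = 5 r 6, and 6÷4 = 1, so 5+6+1 = 12.
Friday + 12 ≡ Wednesday — that's 1866's doomsday.
In February the doomsday date is Feb 28 (1866 is not a leap year).
Feb 17 is 11 days before Feb 28; 11 mod 7 = 4, so Wednesday − 4 = Saturday.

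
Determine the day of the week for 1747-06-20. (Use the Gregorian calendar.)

Tuesday

Doomsday rule: the anchor day for the 1700s is Sunday. For year 47: 47÷12 = 3 r 11, and 11÷4 = 2, so 3+11+2 = 16.
Sunday + 16 ≡ Tuesday — that's 1747's doomsday.
In June the doomsday date is Jun 6.
Jun 20 is 14 days after Jun 6; 14 mod 7 = 0, so Tuesday + 0 = Tuesday.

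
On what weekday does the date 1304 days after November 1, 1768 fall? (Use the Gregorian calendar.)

Thursday

First find the weekday of Nov 1, 1768. Doomsday rule: the anchor day for the 1700s is Sunday. For year 68: 68÷12 = 5 r 8, and 8÷4 = 2, so 5+8+2 = 15.
Sunday + 15 ≡ Monday — that's 1768's doomsday.
In November the doomsday date is Nov 7.
Nov 1 is 6 days before Nov 7; 6 mod 7 = 6, so Monday − 6 = Tuesday.
1304 mod 7 = 2, so 1304 days after a Tuesday is Tuesday + 2 = Thursday.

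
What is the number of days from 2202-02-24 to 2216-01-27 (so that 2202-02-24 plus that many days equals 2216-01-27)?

5085

Feb 24, 2202 → Feb 24, 2203: 365 days.
Feb 24, 2203 → Feb 24, 2204: 365 days.
Feb 24, 2204 → Feb 24, 2205: 366 days (Feb 29, 2204 is in that span).
Feb 24, 2205 → Feb 24, 2206: 365 days.
Feb 24, 2206 → Feb 24, 2207: 365 days.
Feb 24, 2207 → Feb 24, 2208: 365 days.
Feb 24, 2208 → Feb 24, 2209: 366 days (Feb 29, 2208 is in that span).
Feb 24, 2209 → Feb 24, 2210: 365 days.
Feb 24, 2210 → Feb 24, 2211: 365 days.
Feb 24, 2211 → Feb 24, 2212: 365 days.
Feb 24, 2212 → Feb 24, 2213: 366 days (Feb 29, 2212 is in that span).
Feb 24, 2213 → Feb 24, 2214: 365 days.
Feb 24, 2214 → Feb 24, 2215: 365 days.
Feb 24, 2215 → Mar 24, 2215: 28 days (February has 28).
Mar 24, 2215 → Apr 24, 2215: 31 days (March has 31).
Apr 24, 2215 → May 24, 2215: 30 days (April has 30).
May 24, 2215 → Jun 24, 2215: 31 days (May has 31).
Jun 24, 2215 → Jul 24, 2215: 30 days (June has 30).
Jul 24, 2215 → Aug 24, 2215: 31 days (July has 31).
Aug 24, 2215 → Sep 24, 2215: 31 days (August has 31).
Sep 24, 2215 → Oct 24, 2215: 30 days (September has 30).
Oct 24, 2215 → Nov 24, 2215: 31 days (October has 31).
Nov 24, 2215 → Dec 24, 2215: 30 days (November has 30).
Dec 24, 2215 → Jan 24, 2216: 31 days (December has 31).
Jan 24, 2216 → Jan 27, 2216: 3 days.
Total: 5085 days.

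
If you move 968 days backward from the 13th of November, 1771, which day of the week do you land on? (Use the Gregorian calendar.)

Monday

Nov 13, 1771 is a Wednesday.
968 mod 7 = 2, so 968 days before a Wednesday is Wednesday − 2 = Monday.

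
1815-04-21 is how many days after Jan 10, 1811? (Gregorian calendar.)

Jan 10, 1811 → Jan 10, 1812: 365 days.
Jan 10, 1812 → Jan 10, 1813: 366 days (Feb 29, 1812 is in that span).
Jan 10, 1813 → Jan 10, 1814: 365 days.
Jan 10, 1814 → Jan 10, 1815: 365 days.
Jan 10, 1815 → Feb 10, 1815: 31 days (January has 31).
Feb 10, 1815 → Mar 10, 1815: 28 days (February has 28).
Mar 10, 1815 → Apr 10, 1815: 31 days (March has 31).
Apr 10, 1815 → Apr 21, 1815: 11 days.
Total: 1562 days.

1562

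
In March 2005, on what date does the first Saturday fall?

March 1, 2005 is a Tuesday.
The first Saturday is therefore March 5 (4 days later).

March 5, 2005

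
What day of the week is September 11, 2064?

Thursday

Doomsday rule: the anchor day for the 2000s is Tuesday. For year 64: 64÷12 = 5 r 4, and 4÷4 = 1, so 5+4+1 = 10.
Tuesday + 10 ≡ Friday — that's 2064's doomsday.
In September the doomsday date is Sep 5.
Sep 11 is 6 days after Sep 5; 6 mod 7 = 6, so Friday + 6 = Thursday.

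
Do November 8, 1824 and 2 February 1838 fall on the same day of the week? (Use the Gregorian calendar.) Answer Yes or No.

From Nov 8, 1824 to Feb 2, 1838 is 4834 days.
4834 mod 7 = 4, so they are different weekdays.
(Nov 8, 1824 is a Monday; Feb 2, 1838 is a Friday.)

No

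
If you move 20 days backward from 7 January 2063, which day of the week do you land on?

Monday

First find the weekday of Jan 7, 2063. Doomsday rule: the anchor day for the 2000s is Tuesday. For year 63: 63÷12 = 5 r 3, and 3÷4 = 0, so 5+3+0 = 8.
Tuesday + 8 ≡ Wednesday — that's 2063's doomsday.
In January the doomsday date is Jan 3 (2063 is not a leap year).
Jan 7 is 4 days after Jan 3; 4 mod 7 = 4, so Wednesday + 4 = Sunday.
20 mod 7 = 6, so 20 days before a Sunday is Sunday − 6 = Monday.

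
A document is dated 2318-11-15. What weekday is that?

Doomsday rule: the anchor day for the 2300s is Wednesday. For year 18: 18÷12 = 1 r 6, and 6÷4 = 1, so 1+6+1 = 8.
Wednesday + 8 ≡ Thursday — that's 2318's doomsday.
In November the doomsday date is Nov 7.
Nov 15 is 8 days after Nov 7; 8 mod 7 = 1, so Thursday + 1 = Friday.

Friday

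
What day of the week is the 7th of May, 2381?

Thursday

Doomsday rule: the anchor day for the 2300s is Wednesday. For year 81: 81÷12 = 6 r 9, and 9÷4 = 2, so 6+9+2 = 17.
Wednesday + 17 ≡ Saturday — that's 2381's doomsday.
In May the doomsday date is May 9.
May 7 is 2 days before May 9; 2 mod 7 = 2, so Saturday − 2 = Thursday.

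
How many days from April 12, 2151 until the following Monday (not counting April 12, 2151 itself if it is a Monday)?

7

Apr 12, 2151 is a Monday.
From Monday to the next Monday is 7 days.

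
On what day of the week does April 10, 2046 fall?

January 1, 2046 is a Monday.
Jan 1, 2046 → Feb 1, 2046: 31 days (January has 31).
Feb 1, 2046 → Mar 1, 2046: 28 days (February has 28).
Mar 1, 2046 → Apr 1, 2046: 31 days (March has 31).
Apr 1, 2046 → Apr 10, 2046: 9 days.
Total: 99 days.
99 mod 7 = 1, so Monday + 1 = Tuesday.

Tuesday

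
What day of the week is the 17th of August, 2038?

Doomsday rule: the anchor day for the 2000s is Tuesday. For year 38: 38÷12 = 3 r 2, and 2÷4 = 0, so 3+2+0 = 5.
Tuesday + 5 ≡ Sunday — that's 2038's doomsday.
In August the doomsday date is Aug 8.
Aug 17 is 9 days after Aug 8; 9 mod 7 = 2, so Sunday + 2 = Tuesday.

Tuesday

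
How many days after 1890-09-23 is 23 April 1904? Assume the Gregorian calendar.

Sep 23, 1890 → Sep 23, 1891: 365 days.
Sep 23, 1891 → Sep 23, 1892: 366 days (Feb 29, 1892 is in that span).
Sep 23, 1892 → Sep 23, 1893: 365 days.
Sep 23, 1893 → Sep 23, 1894: 365 days.
Sep 23, 1894 → Sep 23, 1895: 365 days.
Sep 23, 1895 → Sep 23, 1896: 366 days (Feb 29, 1896 is in that span).
Sep 23, 1896 → Sep 23, 1897: 365 days.
Sep 23, 1897 → Sep 23, 1898: 365 days.
Sep 23, 1898 → Sep 23, 1899: 365 days.
Sep 23, 1899 → Sep 23, 1900: 365 days.
Sep 23, 1900 → Sep 23, 1901: 365 days.
Sep 23, 1901 → Sep 23, 1902: 365 days.
Sep 23, 1902 → Sep 23, 1903: 365 days.
Sep 23, 1903 → Oct 23, 1903: 30 days (September has 30).
Oct 23, 1903 → Nov 23, 1903: 31 days (October has 31).
Nov 23, 1903 → Dec 23, 1903: 30 days (November has 30).
Dec 23, 1903 → Jan 23, 1904: 31 days (December has 31).
Jan 23, 1904 → Feb 23, 1904: 31 days (January has 31).
Feb 23, 1904 → Mar 23, 1904: 29 days (February has 29).
Mar 23, 1904 → Apr 23, 1904: 31 days.
Total: 4960 days.

4960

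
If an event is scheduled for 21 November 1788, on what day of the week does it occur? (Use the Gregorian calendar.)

Friday

Doomsday rule: the anchor day for the 1700s is Sunday. For year 88: 88÷12 = 7 r 4, and 4÷4 = 1, so 7+4+1 = 12.
Sunday + 12 ≡ Friday — that's 1788's doomsday.
In November the doomsday date is Nov 7.
Nov 21 is 14 days after Nov 7; 14 mod 7 = 0, so Friday + 0 = Friday.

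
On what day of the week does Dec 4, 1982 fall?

Saturday

January 1, 1982 is a Friday.
Jan 1, 1982 → Feb 1, 1982: 31 days (January has 31).
Feb 1, 1982 → Mar 1, 1982: 28 days (February has 28).
Mar 1, 1982 → Apr 1, 1982: 31 days (March has 31).
Apr 1, 1982 → May 1, 1982: 30 days (April has 30).
May 1, 1982 → Jun 1, 1982: 31 days (May has 31).
Jun 1, 1982 → Jul 1, 1982: 30 days (June has 30).
Jul 1, 1982 → Aug 1, 1982: 31 days (July has 31).
Aug 1, 1982 → Sep 1, 1982: 31 days (August has 31).
Sep 1, 1982 → Oct 1, 1982: 30 days (September has 30).
Oct 1, 1982 → Nov 1, 1982: 31 days (October has 31).
Nov 1, 1982 → Dec 1, 1982: 30 days (November has 30).
Dec 1, 1982 → Dec 4, 1982: 3 days.
Total: 337 days.
337 mod 7 = 1, so Friday + 1 = Saturday.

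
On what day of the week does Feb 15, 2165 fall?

Doomsday rule: the anchor day for the 2100s is Sunday. For year 65: 65÷12 = 5 r 5, and 5÷4 = 1, so 5+5+1 = 11.
Sunday + 11 ≡ Thursday — that's 2165's doomsday.
In February the doomsday date is Feb 28 (2165 is not a leap year).
Feb 15 is 13 days before Feb 28; 13 mod 7 = 6, so Thursday − 6 = Friday.

Friday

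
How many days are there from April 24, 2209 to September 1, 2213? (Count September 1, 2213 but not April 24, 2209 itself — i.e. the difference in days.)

Apr 24, 2209 → Apr 24, 2210: 365 days.
Apr 24, 2210 → Apr 24, 2211: 365 days.
Apr 24, 2211 → Apr 24, 2212: 366 days (Feb 29, 2212 is in that span).
Apr 24, 2212 → Apr 24, 2213: 365 days.
Apr 24, 2213 → May 24, 2213: 30 days (April has 30).
May 24, 2213 → Jun 24, 2213: 31 days (May has 31).
Jun 24, 2213 → Jul 24, 2213: 30 days (June has 30).
Jul 24, 2213 → Aug 24, 2213: 31 days (July has 31).
Aug 24, 2213 → Sep 1, 2213: 8 days.
Total: 1591 days.

1591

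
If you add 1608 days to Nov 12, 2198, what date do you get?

+365 (one year) → Nov 12, 2199 (1243 left).
+365 (one year) → Nov 12, 2200 (878 left).
+365 (one year) → Nov 12, 2201 (513 left).
+365 (one year) → Nov 12, 2202 (148 left).
Nov has 30 days: +19 → Dec 1, 2202 (129 left).
Dec has 31 days: +31 → Jan 1, 2203 (98 left).
Jan has 31 days: +31 → Feb 1, 2203 (67 left).
Feb has 28 days: +28 → Mar 1, 2203 (39 left).
Mar has 31 days: +31 → Apr 1, 2203 (8 left).
+8 → Apr 9, 2203.

April 9, 2203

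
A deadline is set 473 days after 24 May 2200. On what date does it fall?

September 9, 2201

+365 (one year) → May 24, 2201 (108 left).
May has 31 days: +8 → Jun 1, 2201 (100 left).
Jun has 30 days: +30 → Jul 1, 2201 (70 left).
Jul has 31 days: +31 → Aug 1, 2201 (39 left).
Aug has 31 days: +31 → Sep 1, 2201 (8 left).
+8 → Sep 9, 2201.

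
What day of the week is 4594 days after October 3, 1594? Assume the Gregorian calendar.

Oct 3, 1594 is a Monday.
4594 mod 7 = 2, so 4594 days after a Monday is Monday + 2 = Wednesday.

Wednesday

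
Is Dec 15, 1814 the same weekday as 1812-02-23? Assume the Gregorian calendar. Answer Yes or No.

From Feb 23, 1812 to Dec 15, 1814 is 1026 days.
1026 mod 7 = 4, so they are different weekdays.
(Feb 23, 1812 is a Sunday; Dec 15, 1814 is a Thursday.)

No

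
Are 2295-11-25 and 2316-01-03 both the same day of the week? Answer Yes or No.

Yes

From Nov 25, 2295 to Jan 3, 2316 is 7343 days.
7343 mod 7 = 0, so they are the same weekday.
(Nov 25, 2295 is a Monday; Jan 3, 2316 is a Monday.)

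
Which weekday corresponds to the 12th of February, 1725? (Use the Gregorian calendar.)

Monday

Doomsday rule: the anchor day for the 1700s is Sunday. For year 25: 25÷12 = 2 r 1, and 1÷4 = 0, so 2+1+0 = 3.
Sunday + 3 ≡ Wednesday — that's 1725's doomsday.
In February the doomsday date is Feb 28 (1725 is not a leap year).
Feb 12 is 16 days before Feb 28; 16 mod 7 = 2, so Wednesday − 2 = Monday.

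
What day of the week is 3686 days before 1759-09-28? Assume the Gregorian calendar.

Sep 28, 1759 is a Friday.
3686 mod 7 = 4, so 3686 days before a Friday is Friday − 4 = Monday.

Monday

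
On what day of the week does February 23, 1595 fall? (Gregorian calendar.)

Doomsday rule: the anchor day for the 1500s is Wednesday. For year 95: 95÷12 = 7 r 11, and 11÷4 = 2, so 7+11+2 = 20.
Wednesday + 20 ≡ Tuesday — that's 1595's doomsday.
In February the doomsday date is Feb 28 (1595 is not a leap year).
Feb 23 is 5 days before Feb 28; 5 mod 7 = 5, so Tuesday − 5 = Thursday.

Thursday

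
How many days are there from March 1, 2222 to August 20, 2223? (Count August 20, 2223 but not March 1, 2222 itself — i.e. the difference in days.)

Mar 1, 2222 → Mar 1, 2223: 365 days.
Mar 1, 2223 → Apr 1, 2223: 31 days (March has 31).
Apr 1, 2223 → May 1, 2223: 30 days (April has 30).
May 1, 2223 → Jun 1, 2223: 31 days (May has 31).
Jun 1, 2223 → Jul 1, 2223: 30 days (June has 30).
Jul 1, 2223 → Aug 1, 2223: 31 days (July has 31).
Aug 1, 2223 → Aug 20, 2223: 19 days.
Total: 537 days.

537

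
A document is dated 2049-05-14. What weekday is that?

January 1, 2049 is a Friday.
Jan 1, 2049 → Feb 1, 2049: 31 days (January has 31).
Feb 1, 2049 → Mar 1, 2049: 28 days (February has 28).
Mar 1, 2049 → Apr 1, 2049: 31 days (March has 31).
Apr 1, 2049 → May 1, 2049: 30 days (April has 30).
May 1, 2049 → May 14, 2049: 13 days.
Total: 133 days.
133 mod 7 = 0, so Friday + 0 = Friday.

Friday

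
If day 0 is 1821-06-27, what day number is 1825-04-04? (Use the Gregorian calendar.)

1377

Jun 27, 1821 → Jun 27, 1822: 365 days.
Jun 27, 1822 → Jun 27, 1823: 365 days.
Jun 27, 1823 → Jun 27, 1824: 366 days (Feb 29, 1824 is in that span).
Jun 27, 1824 → Jul 27, 1824: 30 days (June has 30).
Jul 27, 1824 → Aug 27, 1824: 31 days (July has 31).
Aug 27, 1824 → Sep 27, 1824: 31 days (August has 31).
Sep 27, 1824 → Oct 27, 1824: 30 days (September has 30).
Oct 27, 1824 → Nov 27, 1824: 31 days (October has 31).
Nov 27, 1824 → Dec 27, 1824: 30 days (November has 30).
Dec 27, 1824 → Jan 27, 1825: 31 days (December has 31).
Jan 27, 1825 → Feb 27, 1825: 31 days (January has 31).
Feb 27, 1825 → Mar 27, 1825: 28 days (February has 28).
Mar 27, 1825 → Apr 4, 1825: 8 days.
Total: 1377 days.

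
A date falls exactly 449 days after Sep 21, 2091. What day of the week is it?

Saturday

Sep 21, 2091 is a Friday.
449 mod 7 = 1, so 449 days after a Friday is Friday + 1 = Saturday.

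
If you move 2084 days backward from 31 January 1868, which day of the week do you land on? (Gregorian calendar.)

Sunday

First find the weekday of Jan 31, 1868. Doomsday rule: the anchor day for the 1800s is Friday. For year 68: 68÷12 = 5 r 8, and 8÷4 = 2, so 5+8+2 = 15.
Friday + 15 ≡ Saturday — that's 1868's doomsday.
In January the doomsday date is Jan 4 (1868 is a leap year (divisible by 4)).
Jan 31 is 27 days after Jan 4; 27 mod 7 = 6, so Saturday + 6 = Friday.
2084 mod 7 = 5, so 2084 days before a Friday is Friday − 5 = Sunday.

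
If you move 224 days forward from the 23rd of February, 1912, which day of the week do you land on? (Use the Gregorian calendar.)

Feb 23, 1912 is a Friday.
224 mod 7 = 0, so 224 days after a Friday is Friday + 0 = Friday.

Friday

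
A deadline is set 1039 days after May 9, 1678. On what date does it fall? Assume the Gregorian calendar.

+365 (one year) → May 9, 1679 (674 left).
+366 (one year; includes Feb 29, 1680) → May 9, 1680 (308 left).
May has 31 days: +23 → Jun 1, 1680 (285 left).
Jun has 30 days: +30 → Jul 1, 1680 (255 left).
Jul has 31 days: +31 → Aug 1, 1680 (224 left).
Aug has 31 days: +31 → Sep 1, 1680 (193 left).
Sep has 30 days: +30 → Oct 1, 1680 (163 left).
Oct has 31 days: +31 → Nov 1, 1680 (132 left).
Nov has 30 days: +30 → Dec 1, 1680 (102 left).
Dec has 31 days: +31 → Jan 1, 1681 (71 left).
Jan has 31 days: +31 → Feb 1, 1681 (40 left).
Feb has 28 days: +28 → Mar 1, 1681 (12 left).
+12 → Mar 13, 1681.

March 13, 1681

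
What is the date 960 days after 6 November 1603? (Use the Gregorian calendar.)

+366 (one year; includes Feb 29, 1604) → Nov 6, 1604 (594 left).
+365 (one year) → Nov 6, 1605 (229 left).
Nov has 30 days: +25 → Dec 1, 1605 (204 left).
Dec has 31 days: +31 → Jan 1, 1606 (173 left).
Jan has 31 days: +31 → Feb 1, 1606 (142 left).
Feb has 28 days: +28 → Mar 1, 1606 (114 left).
Mar has 31 days: +31 → Apr 1, 1606 (83 left).
Apr has 30 days: +30 → May 1, 1606 (53 left).
May has 31 days: +31 → Jun 1, 1606 (22 left).
+22 → Jun 23, 1606.

June 23, 1606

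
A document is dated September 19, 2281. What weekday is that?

Doomsday rule: the anchor day for the 2200s is Friday. For year 81: 81÷12 = 6 r 9, and 9÷4 = 2, so 6+9+2 = 17.
Friday + 17 ≡ Monday — that's 2281's doomsday.
In September the doomsday date is Sep 5.
Sep 19 is 14 days after Sep 5; 14 mod 7 = 0, so Monday + 0 = Monday.

Monday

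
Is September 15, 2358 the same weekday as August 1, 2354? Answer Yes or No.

From Aug 1, 2354 to Sep 15, 2358 is 1506 days.
1506 mod 7 = 1, so they are different weekdays.
(Aug 1, 2354 is a Sunday; Sep 15, 2358 is a Monday.)

No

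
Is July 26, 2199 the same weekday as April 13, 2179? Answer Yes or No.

From Apr 13, 2179 to Jul 26, 2199 is 7409 days.
7409 mod 7 = 3, so they are different weekdays.
(Apr 13, 2179 is a Tuesday; Jul 26, 2199 is a Friday.)

No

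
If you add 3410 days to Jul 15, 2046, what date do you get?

November 15, 2055

+365 (one year) → Jul 15, 2047 (3045 left).
+366 (one year; includes Feb 29, 2048) → Jul 15, 2048 (2679 left).
+365 (one year) → Jul 15, 2049 (2314 left).
+365 (one year) → Jul 15, 2050 (1949 left).
+365 (one year) → Jul 15, 2051 (1584 left).
+366 (one year; includes Feb 29, 2052) → Jul 15, 2052 (1218 left).
+365 (one year) → Jul 15, 2053 (853 left).
+365 (one year) → Jul 15, 2054 (488 left).
+365 (one year) → Jul 15, 2055 (123 left).
Jul has 31 days: +17 → Aug 1, 2055 (106 left).
Aug has 31 days: +31 → Sep 1, 2055 (75 left).
Sep has 30 days: +30 → Oct 1, 2055 (45 left).
Oct has 31 days: +31 → Nov 1, 2055 (14 left).
+14 → Nov 15, 2055.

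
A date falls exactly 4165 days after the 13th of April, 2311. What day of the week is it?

First find the weekday of Apr 13, 2311. Doomsday rule: the anchor day for the 2300s is Wednesday. For year 11: 11÷12 = 0 r 11, and 11÷4 = 2, so 0+11+2 = 13.
Wednesday + 13 ≡ Tuesday — that's 2311's doomsday.
In April the doomsday date is Apr 4.
Apr 13 is 9 days after Apr 4; 9 mod 7 = 2, so Tuesday + 2 = Thursday.
4165 mod 7 = 0, so 4165 days after a Thursday is Thursday + 0 = Thursday.

Thursday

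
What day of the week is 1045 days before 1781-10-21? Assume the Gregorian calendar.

Friday

Oct 21, 1781 is a Sunday.
1045 mod 7 = 2, so 1045 days before a Sunday is Sunday − 2 = Friday.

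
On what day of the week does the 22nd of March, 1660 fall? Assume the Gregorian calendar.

Monday

Doomsday rule: the anchor day for the 1600s is Tuesday. For year 60: 60÷12 = 5 r 0, and 0÷4 = 0, so 5+0+0 = 5.
Tuesday + 5 ≡ Sunday — that's 1660's doomsday.
In March the doomsday date is Mar 14.
Mar 22 is 8 days after Mar 14; 8 mod 7 = 1, so Sunday + 1 = Monday.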